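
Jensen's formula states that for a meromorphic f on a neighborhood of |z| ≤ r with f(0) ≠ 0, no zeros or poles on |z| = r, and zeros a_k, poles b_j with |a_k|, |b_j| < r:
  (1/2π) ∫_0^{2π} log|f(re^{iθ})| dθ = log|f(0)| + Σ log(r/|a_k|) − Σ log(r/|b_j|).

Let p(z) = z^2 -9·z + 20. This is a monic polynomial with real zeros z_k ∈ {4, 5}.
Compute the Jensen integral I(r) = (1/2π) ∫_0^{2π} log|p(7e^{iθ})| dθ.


Zeros: 4, 5; r = 7.
Inside |z| < r: 4, 5. Outside (|z| ≥ r): ∅.
p(0) = 20, so log|p(0)| = log(20) = 2.9957.
Apply Jensen: I(r) = log|p(0)| + Σ_k log(r/|z_k|), summed over zeros inside |z| < r.
  log(r/|z_k|) for z_k = 4: log(7/4) = 0.5596
  log(r/|z_k|) for z_k = 5: log(7/5) = 0.3365
Sum over inside zeros: 0.8961.
I(r) = log|p(0)| + (inside sum) = 2.9957 + 0.8961 = 3.8918.
Closed form (all zeros inside, monic): I(r) = n·log(r) = 2·log(7) = 3.8918. ✓

I(r) ≈ 3.8918.


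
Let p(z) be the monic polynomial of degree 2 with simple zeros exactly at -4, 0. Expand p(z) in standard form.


The polynomial is p(z) = ∏_{α ∈ S} (z − α), where S = {-4, 0}.
Expanding the product yields: p(z) = z^2 + 4·z.
The resulting polynomial has degree 2 and real coefficients as required.

p(z) = z^2 + 4·z.


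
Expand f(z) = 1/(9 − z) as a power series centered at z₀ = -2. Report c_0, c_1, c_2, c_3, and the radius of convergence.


Let w = z − z₀, so z = z₀ + w.
Then 9 − z = 9 − (z₀ + w) = (9 − z₀) − w = 11 − w.
f(z) = 1/(11 − w) = (1/(11)) · 1/(1 − w/(11)) = Σ_{n≥0} w^n / (11)^(n+1).
So c_n = 1/(11)^(n+1):
  c_0 = 1/(11)^1 = 1/11.
  c_1 = 1/(11)^2 = 1/121.
  c_2 = 1/(11)^3 = 1/1331.
  c_3 = 1/(11)^4 = 1/14641.
The series is valid for |w/d| < 1, i.e. |z − z₀| < |d|.
Radius of convergence: R = |9 − z₀| = |11| = 11 (distance from z₀ to the singularity z = 9).

c_0 = 1/11, c_1 = 1/121, c_2 = 1/1331, c_3 = 1/14641; R = 11.


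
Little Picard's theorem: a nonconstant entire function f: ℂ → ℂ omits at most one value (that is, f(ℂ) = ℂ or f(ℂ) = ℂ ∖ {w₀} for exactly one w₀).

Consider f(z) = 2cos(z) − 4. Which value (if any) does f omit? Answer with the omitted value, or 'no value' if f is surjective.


Little Picard bounds the complement of f(ℂ) to at most one point.
cos is entire and surjective onto ℂ: for every w ∈ ℂ, cos(ζ) = w has a solution ζ ∈ ℂ (e.g., via the complex inverse arccos). With ζ = z this gives z = ζ/(1). Then 2·cos(z) takes every value in 2·ℂ = ℂ, and adding -4 is a bijection of ℂ. So f is surjective and omits no value. (Note: only on the real line is cos bounded by [−1, 1].)

Omitted value: no value.


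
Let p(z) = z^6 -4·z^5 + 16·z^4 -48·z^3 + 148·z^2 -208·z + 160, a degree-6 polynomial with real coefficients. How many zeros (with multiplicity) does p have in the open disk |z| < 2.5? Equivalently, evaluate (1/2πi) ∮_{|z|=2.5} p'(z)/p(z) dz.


The zeros of p are: (1 + 1i), (1 - 1i), (-1 + 3i), (-1 - 3i), (2 + 2i), (2 - 2i).
Their magnitudes are: 1.414, 1.414, 3.162, 3.162, 2.828, 2.828.
Zeros with |z| < R = 2.5: (1 + 1i), (1 - 1i).
Count = 2.
By the argument principle, (1/2πi) ∮_{|z|=R} p'(z)/p(z) dz equals exactly this count.

Number of zeros inside |z| < 2.5: 2.


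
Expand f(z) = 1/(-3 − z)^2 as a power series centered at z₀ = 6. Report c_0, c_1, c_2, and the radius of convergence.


Let w = z − z₀, so z = z₀ + w.
Then -3 − z = -3 − (z₀ + w) = (-3 − z₀) − w = -9 − w.
f(z) = 1/(-9 − w)^2 = (1/(-9)^2) · (1 − w/(-9))^{−2}.
By the binomial series (1−u)^{−2} = Σ_{n≥0} C(n+1, 1) u^n for |u|<1, with u = w/(-9):
  c_n = C(n+1, 1) / (-9)^(n+2).
  c_0 = 1/(-9)^2 = 1/81.
  c_1 = 2/(-9)^3 = -2/729.
  c_2 = 3/(-9)^4 = 1/2187.
The series is valid for |w/d| < 1, i.e. |z − z₀| < |d|.
Radius of convergence: R = |-3 − z₀| = |-9| = 9 (distance from z₀ to the singularity z = -3).

c_0 = 1/81, c_1 = -2/729, c_2 = 1/2187; R = 9.


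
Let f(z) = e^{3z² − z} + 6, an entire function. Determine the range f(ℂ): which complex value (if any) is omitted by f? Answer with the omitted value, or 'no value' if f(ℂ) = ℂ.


Little Picard bounds the complement of f(ℂ) to at most one point.
The exponent g(z) = 3z² − z is a nonconstant polynomial, hence surjective onto ℂ. So e^{g(z)} takes every value in {e^w : w ∈ ℂ} = ℂ ∖ {0}. Adding 6 shifts the range to ℂ ∖ {6}. f omits exactly 6.

Omitted value: 6.


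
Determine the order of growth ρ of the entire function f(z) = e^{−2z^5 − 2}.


|e^{−2z^5 − 2}| = e^{Re(-2·z^5) + -2} ≤ e^{2|z|^5 + -2} = e^{2r^5 + -2} on |z| = r, so ρ ≤ 5. Choosing z on |z|=r so that -2·z^5 is real positive (always possible by picking arg z appropriately) gives |f(z)| = e^{2r^5 + -2}, matching the bound. The additive constant -2 does not affect log log M(r) ~ 5·log r. Hence ρ = 5.
Therefore ρ = 5.

Order ρ = 5.


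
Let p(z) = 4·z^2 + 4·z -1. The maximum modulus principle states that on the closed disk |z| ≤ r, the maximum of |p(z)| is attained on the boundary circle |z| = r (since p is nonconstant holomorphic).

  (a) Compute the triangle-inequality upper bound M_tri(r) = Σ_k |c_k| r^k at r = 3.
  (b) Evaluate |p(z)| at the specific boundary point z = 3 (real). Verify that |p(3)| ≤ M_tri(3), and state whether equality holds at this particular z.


Coefficients: c_0 = -1, c_1 = 4, c_2 = 4. Radius r = 3.
Part (a). Triangle bound: M_tri(r) = Σ_k |c_k| r^k
  = |-1|·3^0 + |4|·3^1 + |4|·3^2
  = 1 + 12 + 36 = 49.
This bounds M(r) := max_{|z|=r} |p(z)| from above; equality holds iff all terms c_k z^k can be made to align in phase at a single z on |z|=r.
Part (b). At z = 3 (real, on the circle |z| = r):
  p(3) = (-1)·3^0 + (4)·3^1 + (4)·3^2 = 47.
  |p(3)| = 47.
Check: |p(3)| = 47 ≤ 49 = M_tri(3). ✓ Equality does not hold at z = 3 (the coefficients have mixed signs, so the terms do not all align in phase there).

M_tri(3) = 49; |p(3)| = 47; equality at z=3: no.


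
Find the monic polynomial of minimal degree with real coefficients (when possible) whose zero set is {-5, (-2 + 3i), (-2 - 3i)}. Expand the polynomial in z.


The polynomial is p(z) = ∏_{α ∈ S} (z − α), where S = {-5, (-2 + 3i), (-2 - 3i)}.
Expanding the product yields: p(z) = z^3 + 9·z^2 + 33·z + 65.
Note conjugate pairs combine to real quadratics: (z − (-2+3i))(z − (-2−3i)) = z² + 4z + 13.
The resulting polynomial has degree 3 and real coefficients as required.

p(z) = z^3 + 9·z^2 + 33·z + 65.


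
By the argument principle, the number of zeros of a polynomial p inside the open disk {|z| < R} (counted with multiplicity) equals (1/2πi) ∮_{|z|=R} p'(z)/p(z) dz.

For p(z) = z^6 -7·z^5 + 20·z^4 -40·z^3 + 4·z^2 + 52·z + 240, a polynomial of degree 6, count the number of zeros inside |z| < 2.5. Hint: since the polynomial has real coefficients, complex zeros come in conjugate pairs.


The zeros of p are: 3, (-1 + 1i), (-1 - 1i), 4, (1 + 3i), (1 - 3i).
Their magnitudes are: 3, 1.414, 1.414, 4, 3.162, 3.162.
Zeros with |z| < R = 2.5: (-1 + 1i), (-1 - 1i).
Count = 2.
By the argument principle, (1/2πi) ∮_{|z|=R} p'(z)/p(z) dz equals exactly this count.

Number of zeros inside |z| < 2.5: 2.


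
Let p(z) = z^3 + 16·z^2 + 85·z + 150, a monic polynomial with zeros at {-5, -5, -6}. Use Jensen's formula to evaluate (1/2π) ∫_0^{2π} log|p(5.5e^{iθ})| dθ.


Zeros: -6, -5, -5; r = 5.5.
Inside |z| < r: -5, -5. Outside (|z| ≥ r): -6.
p(0) = 150, so log|p(0)| = log(150) = 5.0106.
Apply Jensen: I(r) = log|p(0)| + Σ_k log(r/|z_k|), summed over zeros inside |z| < r.
  log(r/|z_k|) for z_k = -5: log(5.5/5) = 0.0953
  log(r/|z_k|) for z_k = -5: log(5.5/5) = 0.0953
  Outside zeros (-6) contribute nothing to the Jensen sum.
Sum over inside zeros: 0.1906.
I(r) = log|p(0)| + (inside sum) = 5.0106 + 0.1906 = 5.2013.
Note: since some zeros are outside |z| ≤ r, the simplified n·log(r) form does NOT apply — only the inside zeros contribute.

I(r) ≈ 5.2013.


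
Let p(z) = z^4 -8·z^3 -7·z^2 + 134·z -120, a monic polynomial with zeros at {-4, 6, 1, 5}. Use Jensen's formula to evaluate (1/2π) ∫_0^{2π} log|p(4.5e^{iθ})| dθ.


Zeros: -4, 1, 5, 6; r = 4.5.
Inside |z| < r: -4, 1. Outside (|z| ≥ r): 5, 6.
p(0) = -120, so log|p(0)| = log(120) = 4.7875.
Apply Jensen: I(r) = log|p(0)| + Σ_k log(r/|z_k|), summed over zeros inside |z| < r.
  log(r/|z_k|) for z_k = -4: log(4.5/4) = 0.1178
  log(r/|z_k|) for z_k = 1: log(4.5/1) = 1.5041
  Outside zeros (5, 6) contribute nothing to the Jensen sum.
Sum over inside zeros: 1.6219.
I(r) = log|p(0)| + (inside sum) = 4.7875 + 1.6219 = 6.4094.
Note: since some zeros are outside |z| ≤ r, the simplified n·log(r) form does NOT apply — only the inside zeros contribute.

I(r) ≈ 6.4094.


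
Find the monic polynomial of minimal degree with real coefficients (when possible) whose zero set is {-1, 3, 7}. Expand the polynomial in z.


The polynomial is p(z) = ∏_{α ∈ S} (z − α), where S = {-1, 3, 7}.
Expanding the product yields: p(z) = z^3 -9·z^2 + 11·z + 21.
The resulting polynomial has degree 3 and real coefficients as required.

p(z) = z^3 -9·z^2 + 11·z + 21.


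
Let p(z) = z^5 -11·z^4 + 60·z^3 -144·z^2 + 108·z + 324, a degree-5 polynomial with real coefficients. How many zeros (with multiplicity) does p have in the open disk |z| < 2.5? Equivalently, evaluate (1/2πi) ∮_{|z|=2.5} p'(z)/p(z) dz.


The zeros of p are: -1, (3 + 3i), (3 - 3i), (3 + 3i), (3 - 3i).
Their magnitudes are: 1, 4.243, 4.243, 4.243, 4.243.
Zeros with |z| < R = 2.5: -1.
Count = 1.
By the argument principle, (1/2πi) ∮_{|z|=R} p'(z)/p(z) dz equals exactly this count.

Number of zeros inside |z| < 2.5: 1.


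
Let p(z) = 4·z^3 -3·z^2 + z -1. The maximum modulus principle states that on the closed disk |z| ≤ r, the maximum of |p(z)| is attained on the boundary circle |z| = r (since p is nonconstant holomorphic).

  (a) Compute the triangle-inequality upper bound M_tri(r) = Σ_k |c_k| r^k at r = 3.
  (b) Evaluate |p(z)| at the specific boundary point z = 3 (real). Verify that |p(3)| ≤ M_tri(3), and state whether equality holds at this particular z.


Coefficients: c_0 = -1, c_1 = 1, c_2 = -3, c_3 = 4. Radius r = 3.
Part (a). Triangle bound: M_tri(r) = Σ_k |c_k| r^k
  = |-1|·3^0 + |1|·3^1 + |-3|·3^2 + |4|·3^3
  = 1 + 3 + 27 + 108 = 139.
This bounds M(r) := max_{|z|=r} |p(z)| from above; equality holds iff all terms c_k z^k can be made to align in phase at a single z on |z|=r.
Part (b). At z = 3 (real, on the circle |z| = r):
  p(3) = (-1)·3^0 + (1)·3^1 + (-3)·3^2 + (4)·3^3 = 83.
  |p(3)| = 83.
Check: |p(3)| = 83 ≤ 139 = M_tri(3). ✓ Equality does not hold at z = 3 (the coefficients have mixed signs, so the terms do not all align in phase there).

M_tri(3) = 139; |p(3)| = 83; equality at z=3: no.


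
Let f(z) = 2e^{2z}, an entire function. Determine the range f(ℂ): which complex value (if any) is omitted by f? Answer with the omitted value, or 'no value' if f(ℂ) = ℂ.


Little Picard bounds the complement of f(ℂ) to at most one point.
e^{2z} is never zero on ℂ, so 2·e^{2z} takes every value in ℂ ∖ {0}. Adding 0 shifts the range to ℂ ∖ {0}. Thus f omits exactly the value 0.

Omitted value: 0.


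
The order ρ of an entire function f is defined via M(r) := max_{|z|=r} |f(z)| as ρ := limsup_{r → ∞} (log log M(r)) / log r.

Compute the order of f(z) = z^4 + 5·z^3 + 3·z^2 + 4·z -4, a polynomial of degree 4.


|f(z)| ≤ Σ|c_k|·r^k = O(r^4) as r → ∞. Polynomial growth is O(e^{r^ε}) for every ε > 0 (since r^4/e^{r^ε} → 0), so ρ ≤ ε for all ε > 0, i.e. ρ = 0. Every nonconstant polynomial has order 0.
Therefore ρ = 0.

Order ρ = 0.


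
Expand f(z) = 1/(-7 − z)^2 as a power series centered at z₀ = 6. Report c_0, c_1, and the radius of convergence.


Let w = z − z₀, so z = z₀ + w.
Then -7 − z = -7 − (z₀ + w) = (-7 − z₀) − w = -13 − w.
f(z) = 1/(-13 − w)^2 = (1/(-13)^2) · (1 − w/(-13))^{−2}.
By the binomial series (1−u)^{−2} = Σ_{n≥0} C(n+1, 1) u^n for |u|<1, with u = w/(-13):
  c_n = C(n+1, 1) / (-13)^(n+2).
  c_0 = 1/(-13)^2 = 1/169.
  c_1 = 2/(-13)^3 = -2/2197.
The series is valid for |w/d| < 1, i.e. |z − z₀| < |d|.
Radius of convergence: R = |-7 − z₀| = |-13| = 13 (distance from z₀ to the singularity z = -7).

c_0 = 1/169, c_1 = -2/2197; R = 13.


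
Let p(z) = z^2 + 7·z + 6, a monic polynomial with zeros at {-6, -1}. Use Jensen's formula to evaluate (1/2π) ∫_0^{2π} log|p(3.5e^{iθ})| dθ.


Zeros: -6, -1; r = 3.5.
Inside |z| < r: -1. Outside (|z| ≥ r): -6.
p(0) = 6, so log|p(0)| = log(6) = 1.7918.
Apply Jensen: I(r) = log|p(0)| + Σ_k log(r/|z_k|), summed over zeros inside |z| < r.
  log(r/|z_k|) for z_k = -1: log(3.5/1) = 1.2528
  Outside zeros (-6) contribute nothing to the Jensen sum.
Sum over inside zeros: 1.2528.
I(r) = log|p(0)| + (inside sum) = 1.7918 + 1.2528 = 3.0445.
Note: since some zeros are outside |z| ≤ r, the simplified n·log(r) form does NOT apply — only the inside zeros contribute.

I(r) ≈ 3.0445.


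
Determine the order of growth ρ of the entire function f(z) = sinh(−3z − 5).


sinh(w) is a linear combination of e^{iw} and e^{−iw} (or e^w, e^{−w} in the hyperbolic case), so |sinh(w)| ≤ e^{|w|}. With w = −3z − 5, |w| ≤ 3|z| + 5 = 3r + 5 on |z| = r, giving M(r) ≤ e^{3r + 5}, so ρ ≤ 1. On a suitable ray (z = it for sin/cos; z = t for sinh/cosh, t real → ∞), |sinh(−3z − 5)| grows like e^{3|t|}/2, so ρ ≥ 1. Hence ρ = 1.
Therefore ρ = 1.

Order ρ = 1.


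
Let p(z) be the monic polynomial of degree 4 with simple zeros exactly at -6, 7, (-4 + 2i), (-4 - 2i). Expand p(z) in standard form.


The polynomial is p(z) = ∏_{α ∈ S} (z − α), where S = {-6, 7, (-4 + 2i), (-4 - 2i)}.
Expanding the product yields: p(z) = z^4 + 7·z^3 -30·z^2 -356·z -840.
Note conjugate pairs combine to real quadratics: (z − (-4+2i))(z − (-4−2i)) = z² + 8z + 20.
The resulting polynomial has degree 4 and real coefficients as required.

p(z) = z^4 + 7·z^3 -30·z^2 -356·z -840.


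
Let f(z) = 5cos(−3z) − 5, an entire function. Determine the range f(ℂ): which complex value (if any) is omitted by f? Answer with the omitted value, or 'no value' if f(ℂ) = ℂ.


Little Picard bounds the complement of f(ℂ) to at most one point.
cos is entire and surjective onto ℂ: for every w ∈ ℂ, cos(ζ) = w has a solution ζ ∈ ℂ (e.g., via the complex inverse arccos). With ζ = −3z this gives z = ζ/(-3). Then 5·cos(−3z) takes every value in 5·ℂ = ℂ, and adding -5 is a bijection of ℂ. So f is surjective and omits no value. (Note: only on the real line is cos bounded by [−1, 1].)

Omitted value: no value.


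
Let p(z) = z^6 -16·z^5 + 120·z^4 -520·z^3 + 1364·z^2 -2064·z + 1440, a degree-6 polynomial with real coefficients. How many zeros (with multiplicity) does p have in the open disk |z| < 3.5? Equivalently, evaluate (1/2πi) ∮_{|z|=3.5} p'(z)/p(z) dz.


The zeros of p are: (3 + 1i), (3 - 1i), (3 + 3i), (3 - 3i), (2 + 2i), (2 - 2i).
Their magnitudes are: 3.162, 3.162, 4.243, 4.243, 2.828, 2.828.
Zeros with |z| < R = 3.5: (3 + 1i), (3 - 1i), (2 + 2i), (2 - 2i).
Count = 4.
By the argument principle, (1/2πi) ∮_{|z|=R} p'(z)/p(z) dz equals exactly this count.

Number of zeros inside |z| < 3.5: 4.


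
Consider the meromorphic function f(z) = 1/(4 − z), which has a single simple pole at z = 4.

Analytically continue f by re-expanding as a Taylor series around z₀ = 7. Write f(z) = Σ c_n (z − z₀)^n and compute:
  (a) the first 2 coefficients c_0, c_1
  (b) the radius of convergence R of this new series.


Let w = z − z₀, so z = z₀ + w.
Then 4 − z = 4 − (z₀ + w) = (4 − z₀) − w = -3 − w.
f(z) = 1/(-3 − w) = (1/(-3)) · 1/(1 − w/(-3)) = Σ_{n≥0} w^n / (-3)^(n+1).
So c_n = 1/(-3)^(n+1):
  c_0 = 1/(-3)^1 = -1/3.
  c_1 = 1/(-3)^2 = 1/9.
The series is valid for |w/d| < 1, i.e. |z − z₀| < |d|.
Radius of convergence: R = |4 − z₀| = |-3| = 3 (distance from z₀ to the singularity z = 4).

c_0 = -1/3, c_1 = 1/9; R = 3.


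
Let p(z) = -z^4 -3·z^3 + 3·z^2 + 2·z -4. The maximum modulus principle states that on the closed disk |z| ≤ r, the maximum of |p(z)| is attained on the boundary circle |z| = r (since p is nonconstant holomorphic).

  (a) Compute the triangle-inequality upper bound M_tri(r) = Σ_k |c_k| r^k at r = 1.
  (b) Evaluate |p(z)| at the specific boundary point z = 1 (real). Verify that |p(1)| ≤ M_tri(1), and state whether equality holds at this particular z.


Coefficients: c_0 = -4, c_1 = 2, c_2 = 3, c_3 = -3, c_4 = -1. Radius r = 1.
Part (a). Triangle bound: M_tri(r) = Σ_k |c_k| r^k
  = |-4|·1^0 + |2|·1^1 + |3|·1^2 + |-3|·1^3 + |-1|·1^4
  = 4 + 2 + 3 + 3 + 1 = 13.
This bounds M(r) := max_{|z|=r} |p(z)| from above; equality holds iff all terms c_k z^k can be made to align in phase at a single z on |z|=r.
Part (b). At z = 1 (real, on the circle |z| = r):
  p(1) = (-4)·1^0 + (2)·1^1 + (3)·1^2 + (-3)·1^3 + (-1)·1^4 = -3.
  |p(1)| = 3.
Check: |p(1)| = 3 ≤ 13 = M_tri(1). ✓ Equality does not hold at z = 1 (the coefficients have mixed signs, so the terms do not all align in phase there).

M_tri(1) = 13; |p(1)| = 3; equality at z=1: no.


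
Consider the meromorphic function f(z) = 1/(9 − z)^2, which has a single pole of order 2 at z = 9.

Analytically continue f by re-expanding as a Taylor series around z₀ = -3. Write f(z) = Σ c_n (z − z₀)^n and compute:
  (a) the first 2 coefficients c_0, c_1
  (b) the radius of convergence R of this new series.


Let w = z − z₀, so z = z₀ + w.
Then 9 − z = 9 − (z₀ + w) = (9 − z₀) − w = 12 − w.
f(z) = 1/(12 − w)^2 = (1/(12)^2) · (1 − w/(12))^{−2}.
By the binomial series (1−u)^{−2} = Σ_{n≥0} C(n+1, 1) u^n for |u|<1, with u = w/(12):
  c_n = C(n+1, 1) / (12)^(n+2).
  c_0 = 1/(12)^2 = 1/144.
  c_1 = 2/(12)^3 = 1/864.
The series is valid for |w/d| < 1, i.e. |z − z₀| < |d|.
Radius of convergence: R = |9 − z₀| = |12| = 12 (distance from z₀ to the singularity z = 9).

c_0 = 1/144, c_1 = 1/864; R = 12.


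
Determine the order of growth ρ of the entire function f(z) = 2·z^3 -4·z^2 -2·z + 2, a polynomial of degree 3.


|f(z)| ≤ Σ|c_k|·r^k = O(r^3) as r → ∞. Polynomial growth is O(e^{r^ε}) for every ε > 0 (since r^3/e^{r^ε} → 0), so ρ ≤ ε for all ε > 0, i.e. ρ = 0. Every nonconstant polynomial has order 0.
Therefore ρ = 0.

Order ρ = 0.


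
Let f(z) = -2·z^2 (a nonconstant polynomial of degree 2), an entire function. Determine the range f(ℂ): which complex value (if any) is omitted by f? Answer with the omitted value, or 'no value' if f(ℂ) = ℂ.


Little Picard bounds the complement of f(ℂ) to at most one point.
For every w ∈ ℂ, the equation p(z) − w = 0 is a nonconstant polynomial in z and hence has at least one root by the fundamental theorem of algebra. So p is surjective onto ℂ, omitting no value.

Omitted value: no value.


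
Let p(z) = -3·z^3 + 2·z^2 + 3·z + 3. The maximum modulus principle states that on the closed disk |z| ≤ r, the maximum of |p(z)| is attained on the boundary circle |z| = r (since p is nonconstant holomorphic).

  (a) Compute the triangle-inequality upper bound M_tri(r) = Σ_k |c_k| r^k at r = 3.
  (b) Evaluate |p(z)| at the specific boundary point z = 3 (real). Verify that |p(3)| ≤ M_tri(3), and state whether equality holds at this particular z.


Coefficients: c_0 = 3, c_1 = 3, c_2 = 2, c_3 = -3. Radius r = 3.
Part (a). Triangle bound: M_tri(r) = Σ_k |c_k| r^k
  = |3|·3^0 + |3|·3^1 + |2|·3^2 + |-3|·3^3
  = 3 + 9 + 18 + 81 = 111.
This bounds M(r) := max_{|z|=r} |p(z)| from above; equality holds iff all terms c_k z^k can be made to align in phase at a single z on |z|=r.
Part (b). At z = 3 (real, on the circle |z| = r):
  p(3) = (3)·3^0 + (3)·3^1 + (2)·3^2 + (-3)·3^3 = -51.
  |p(3)| = 51.
Check: |p(3)| = 51 ≤ 111 = M_tri(3). ✓ Equality does not hold at z = 3 (the coefficients have mixed signs, so the terms do not all align in phase there).

M_tri(3) = 111; |p(3)| = 51; equality at z=3: no.


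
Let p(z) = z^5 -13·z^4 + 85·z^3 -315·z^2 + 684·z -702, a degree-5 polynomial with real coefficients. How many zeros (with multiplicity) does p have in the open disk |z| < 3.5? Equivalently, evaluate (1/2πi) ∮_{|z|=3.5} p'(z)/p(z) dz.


The zeros of p are: (3 + 3i), (3 - 3i), 3, (2 + 3i), (2 - 3i).
Their magnitudes are: 4.243, 4.243, 3, 3.606, 3.606.
Zeros with |z| < R = 3.5: 3.
Count = 1.
By the argument principle, (1/2πi) ∮_{|z|=R} p'(z)/p(z) dz equals exactly this count.

Number of zeros inside |z| < 3.5: 1.


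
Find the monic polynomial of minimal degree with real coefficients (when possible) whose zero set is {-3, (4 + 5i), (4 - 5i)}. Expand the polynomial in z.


The polynomial is p(z) = ∏_{α ∈ S} (z − α), where S = {-3, (4 + 5i), (4 - 5i)}.
Expanding the product yields: p(z) = z^3 -5·z^2 + 17·z + 123.
Note conjugate pairs combine to real quadratics: (z − (4+5i))(z − (4−5i)) = z² − 8z + 41.
The resulting polynomial has degree 3 and real coefficients as required.

p(z) = z^3 -5·z^2 + 17·z + 123.


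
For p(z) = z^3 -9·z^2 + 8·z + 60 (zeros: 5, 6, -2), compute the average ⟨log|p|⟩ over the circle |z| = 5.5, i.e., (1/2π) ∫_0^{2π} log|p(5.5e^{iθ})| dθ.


Zeros: -2, 5, 6; r = 5.5.
Inside |z| < r: -2, 5. Outside (|z| ≥ r): 6.
p(0) = 60, so log|p(0)| = log(60) = 4.0943.
Apply Jensen: I(r) = log|p(0)| + Σ_k log(r/|z_k|), summed over zeros inside |z| < r.
  log(r/|z_k|) for z_k = 5: log(5.5/5) = 0.0953
  log(r/|z_k|) for z_k = -2: log(5.5/2) = 1.0116
  Outside zeros (6) contribute nothing to the Jensen sum.
Sum over inside zeros: 1.1069.
I(r) = log|p(0)| + (inside sum) = 4.0943 + 1.1069 = 5.2013.
Note: since some zeros are outside |z| ≤ r, the simplified n·log(r) form does NOT apply — only the inside zeros contribute.

I(r) ≈ 5.2013.


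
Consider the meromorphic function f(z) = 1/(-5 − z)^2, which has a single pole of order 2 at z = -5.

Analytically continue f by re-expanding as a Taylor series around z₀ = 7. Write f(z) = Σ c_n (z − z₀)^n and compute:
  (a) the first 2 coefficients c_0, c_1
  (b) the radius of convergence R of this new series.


Let w = z − z₀, so z = z₀ + w.
Then -5 − z = -5 − (z₀ + w) = (-5 − z₀) − w = -12 − w.
f(z) = 1/(-12 − w)^2 = (1/(-12)^2) · (1 − w/(-12))^{−2}.
By the binomial series (1−u)^{−2} = Σ_{n≥0} C(n+1, 1) u^n for |u|<1, with u = w/(-12):
  c_n = C(n+1, 1) / (-12)^(n+2).
  c_0 = 1/(-12)^2 = 1/144.
  c_1 = 2/(-12)^3 = -1/864.
The series is valid for |w/d| < 1, i.e. |z − z₀| < |d|.
Radius of convergence: R = |-5 − z₀| = |-12| = 12 (distance from z₀ to the singularity z = -5).

c_0 = 1/144, c_1 = -1/864; R = 12.


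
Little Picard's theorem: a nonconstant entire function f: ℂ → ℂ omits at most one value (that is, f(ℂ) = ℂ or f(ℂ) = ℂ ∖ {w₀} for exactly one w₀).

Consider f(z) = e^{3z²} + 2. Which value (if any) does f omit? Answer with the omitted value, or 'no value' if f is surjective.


Little Picard bounds the complement of f(ℂ) to at most one point.
The exponent g(z) = 3z² is a nonconstant polynomial, hence surjective onto ℂ. So e^{g(z)} takes every value in {e^w : w ∈ ℂ} = ℂ ∖ {0}. Adding 2 shifts the range to ℂ ∖ {2}. f omits exactly 2.

Omitted value: 2.


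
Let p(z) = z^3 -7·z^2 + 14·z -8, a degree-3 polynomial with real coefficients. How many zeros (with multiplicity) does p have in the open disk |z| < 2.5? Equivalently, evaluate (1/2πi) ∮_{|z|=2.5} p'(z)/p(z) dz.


The zeros of p are: 1, 2, 4.
Their magnitudes are: 1, 2, 4.
Zeros with |z| < R = 2.5: 1, 2.
Count = 2.
By the argument principle, (1/2πi) ∮_{|z|=R} p'(z)/p(z) dz equals exactly this count.

Number of zeros inside |z| < 2.5: 2.


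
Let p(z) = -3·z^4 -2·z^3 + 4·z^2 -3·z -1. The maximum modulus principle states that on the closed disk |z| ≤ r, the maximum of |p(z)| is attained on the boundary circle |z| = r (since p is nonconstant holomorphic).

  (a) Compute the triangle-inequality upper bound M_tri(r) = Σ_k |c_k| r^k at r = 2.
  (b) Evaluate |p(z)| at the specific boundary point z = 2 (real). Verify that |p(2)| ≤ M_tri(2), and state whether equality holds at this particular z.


Coefficients: c_0 = -1, c_1 = -3, c_2 = 4, c_3 = -2, c_4 = -3. Radius r = 2.
Part (a). Triangle bound: M_tri(r) = Σ_k |c_k| r^k
  = |-1|·2^0 + |-3|·2^1 + |4|·2^2 + |-2|·2^3 + |-3|·2^4
  = 1 + 6 + 16 + 16 + 48 = 87.
This bounds M(r) := max_{|z|=r} |p(z)| from above; equality holds iff all terms c_k z^k can be made to align in phase at a single z on |z|=r.
Part (b). At z = 2 (real, on the circle |z| = r):
  p(2) = (-1)·2^0 + (-3)·2^1 + (4)·2^2 + (-2)·2^3 + (-3)·2^4 = -55.
  |p(2)| = 55.
Check: |p(2)| = 55 ≤ 87 = M_tri(2). ✓ Equality does not hold at z = 2 (the coefficients have mixed signs, so the terms do not all align in phase there).

M_tri(2) = 87; |p(2)| = 55; equality at z=2: no.


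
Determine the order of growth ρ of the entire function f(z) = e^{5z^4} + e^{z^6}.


Each summand is entire of order 4 and 6 respectively (as in the single-exponential case). The order of a sum is at most the max of the orders, so ρ ≤ 6. For the lower bound: on |z|=r choose arg z so that 1z^6 is real positive; then |e^{1z^6}| = e^{1r^6} while |e^{5z^4}| ≤ e^{5r^4} = o(e^{1r^6}). So |f| ≥ e^{1r^6}(1 − o(1)) and ρ ≥ 6. Hence ρ = max(4, 6) = 6.
Therefore ρ = 6.

Order ρ = 6.


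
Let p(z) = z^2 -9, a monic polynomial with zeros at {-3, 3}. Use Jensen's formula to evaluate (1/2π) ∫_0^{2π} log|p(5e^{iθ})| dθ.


Zeros: -3, 3; r = 5.
Inside |z| < r: -3, 3. Outside (|z| ≥ r): ∅.
p(0) = -9, so log|p(0)| = log(9) = 2.1972.
Apply Jensen: I(r) = log|p(0)| + Σ_k log(r/|z_k|), summed over zeros inside |z| < r.
  log(r/|z_k|) for z_k = -3: log(5/3) = 0.5108
  log(r/|z_k|) for z_k = 3: log(5/3) = 0.5108
Sum over inside zeros: 1.0217.
I(r) = log|p(0)| + (inside sum) = 2.1972 + 1.0217 = 3.2189.
Closed form (all zeros inside, monic): I(r) = n·log(r) = 2·log(5) = 3.2189. ✓

I(r) ≈ 3.2189.


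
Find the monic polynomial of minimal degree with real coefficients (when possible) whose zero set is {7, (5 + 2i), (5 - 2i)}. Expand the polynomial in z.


The polynomial is p(z) = ∏_{α ∈ S} (z − α), where S = {7, (5 + 2i), (5 - 2i)}.
Expanding the product yields: p(z) = z^3 -17·z^2 + 99·z -203.
Note conjugate pairs combine to real quadratics: (z − (5+2i))(z − (5−2i)) = z² − 10z + 29.
The resulting polynomial has degree 3 and real coefficients as required.

p(z) = z^3 -17·z^2 + 99·z -203.


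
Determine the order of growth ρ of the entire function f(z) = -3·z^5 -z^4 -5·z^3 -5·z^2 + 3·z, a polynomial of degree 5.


|f(z)| ≤ Σ|c_k|·r^k = O(r^5) as r → ∞. Polynomial growth is O(e^{r^ε}) for every ε > 0 (since r^5/e^{r^ε} → 0), so ρ ≤ ε for all ε > 0, i.e. ρ = 0. Every nonconstant polynomial has order 0.
Therefore ρ = 0.

Order ρ = 0.


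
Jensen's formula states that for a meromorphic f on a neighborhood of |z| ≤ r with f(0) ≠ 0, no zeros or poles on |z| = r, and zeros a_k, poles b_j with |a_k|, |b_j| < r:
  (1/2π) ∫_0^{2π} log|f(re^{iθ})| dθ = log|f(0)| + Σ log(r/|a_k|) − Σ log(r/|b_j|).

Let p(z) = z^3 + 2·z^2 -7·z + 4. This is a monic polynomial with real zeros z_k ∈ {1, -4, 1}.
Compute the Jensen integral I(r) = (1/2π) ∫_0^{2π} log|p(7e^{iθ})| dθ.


Zeros: -4, 1, 1; r = 7.
Inside |z| < r: -4, 1, 1. Outside (|z| ≥ r): ∅.
p(0) = 4, so log|p(0)| = log(4) = 1.3863.
Apply Jensen: I(r) = log|p(0)| + Σ_k log(r/|z_k|), summed over zeros inside |z| < r.
  log(r/|z_k|) for z_k = 1: log(7/1) = 1.9459
  log(r/|z_k|) for z_k = -4: log(7/4) = 0.5596
  log(r/|z_k|) for z_k = 1: log(7/1) = 1.9459
Sum over inside zeros: 4.4514.
I(r) = log|p(0)| + (inside sum) = 1.3863 + 4.4514 = 5.8377.
Closed form (all zeros inside, monic): I(r) = n·log(r) = 3·log(7) = 5.8377. ✓

I(r) ≈ 5.8377.


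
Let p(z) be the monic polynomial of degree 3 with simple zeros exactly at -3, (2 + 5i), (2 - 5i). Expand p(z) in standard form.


The polynomial is p(z) = ∏_{α ∈ S} (z − α), where S = {-3, (2 + 5i), (2 - 5i)}.
Expanding the product yields: p(z) = z^3 -z^2 + 17·z + 87.
Note conjugate pairs combine to real quadratics: (z − (2+5i))(z − (2−5i)) = z² − 4z + 29.
The resulting polynomial has degree 3 and real coefficients as required.

p(z) = z^3 -z^2 + 17·z + 87.


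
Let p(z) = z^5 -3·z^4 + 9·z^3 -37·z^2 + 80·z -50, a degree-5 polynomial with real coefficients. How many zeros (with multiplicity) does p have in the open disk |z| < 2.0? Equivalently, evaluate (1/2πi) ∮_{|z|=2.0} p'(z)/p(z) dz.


The zeros of p are: 1, (-1 + 3i), (-1 - 3i), (2 + 1i), (2 - 1i).
Their magnitudes are: 1, 3.162, 3.162, 2.236, 2.236.
Zeros with |z| < R = 2.0: 1.
Count = 1.
By the argument principle, (1/2πi) ∮_{|z|=R} p'(z)/p(z) dz equals exactly this count.

Number of zeros inside |z| < 2.0: 1.


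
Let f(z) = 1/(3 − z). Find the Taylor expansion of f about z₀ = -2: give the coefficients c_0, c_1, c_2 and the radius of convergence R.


Let w = z − z₀, so z = z₀ + w.
Then 3 − z = 3 − (z₀ + w) = (3 − z₀) − w = 5 − w.
f(z) = 1/(5 − w) = (1/(5)) · 1/(1 − w/(5)) = Σ_{n≥0} w^n / (5)^(n+1).
So c_n = 1/(5)^(n+1):
  c_0 = 1/(5)^1 = 1/5.
  c_1 = 1/(5)^2 = 1/25.
  c_2 = 1/(5)^3 = 1/125.
The series is valid for |w/d| < 1, i.e. |z − z₀| < |d|.
Radius of convergence: R = |3 − z₀| = |5| = 5 (distance from z₀ to the singularity z = 3).

c_0 = 1/5, c_1 = 1/25, c_2 = 1/125; R = 5.


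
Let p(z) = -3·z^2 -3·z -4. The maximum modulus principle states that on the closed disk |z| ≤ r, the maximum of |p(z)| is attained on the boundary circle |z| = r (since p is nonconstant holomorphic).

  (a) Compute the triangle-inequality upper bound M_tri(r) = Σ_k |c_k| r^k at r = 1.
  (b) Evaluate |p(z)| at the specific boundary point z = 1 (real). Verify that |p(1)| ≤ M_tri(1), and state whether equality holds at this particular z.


Coefficients: c_0 = -4, c_1 = -3, c_2 = -3. Radius r = 1.
Part (a). Triangle bound: M_tri(r) = Σ_k |c_k| r^k
  = |-4|·1^0 + |-3|·1^1 + |-3|·1^2
  = 4 + 3 + 3 = 10.
This bounds M(r) := max_{|z|=r} |p(z)| from above; equality holds iff all terms c_k z^k can be made to align in phase at a single z on |z|=r.
Part (b). At z = 1 (real, on the circle |z| = r):
  p(1) = (-4)·1^0 + (-3)·1^1 + (-3)·1^2 = -10.
  |p(1)| = 10.
Since all nonzero coefficients share the same sign, |p(1)| = 10 = M_tri(1); the triangle bound is attained at z = 1, so in fact M(r) = 10.

M_tri(1) = 10; |p(1)| = 10; equality at z=1: yes.


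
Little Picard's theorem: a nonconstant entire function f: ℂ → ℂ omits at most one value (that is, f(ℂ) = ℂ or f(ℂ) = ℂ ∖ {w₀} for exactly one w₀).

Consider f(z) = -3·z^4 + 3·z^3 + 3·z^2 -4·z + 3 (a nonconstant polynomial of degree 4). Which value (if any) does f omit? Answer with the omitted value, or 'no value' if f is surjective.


Little Picard bounds the complement of f(ℂ) to at most one point.
For every w ∈ ℂ, the equation p(z) − w = 0 is a nonconstant polynomial in z and hence has at least one root by the fundamental theorem of algebra. So p is surjective onto ℂ, omitting no value.

Omitted value: no value.


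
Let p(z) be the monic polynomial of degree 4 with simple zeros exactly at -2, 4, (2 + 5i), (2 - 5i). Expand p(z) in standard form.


The polynomial is p(z) = ∏_{α ∈ S} (z − α), where S = {-2, 4, (2 + 5i), (2 - 5i)}.
Expanding the product yields: p(z) = z^4 -6·z^3 + 29·z^2 -26·z -232.
Note conjugate pairs combine to real quadratics: (z − (2+5i))(z − (2−5i)) = z² − 4z + 29.
The resulting polynomial has degree 4 and real coefficients as required.

p(z) = z^4 -6·z^3 + 29·z^2 -26·z -232.


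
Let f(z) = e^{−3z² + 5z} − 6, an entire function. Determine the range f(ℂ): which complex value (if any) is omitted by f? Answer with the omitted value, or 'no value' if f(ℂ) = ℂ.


Little Picard bounds the complement of f(ℂ) to at most one point.
The exponent g(z) = −3z² + 5z is a nonconstant polynomial, hence surjective onto ℂ. So e^{g(z)} takes every value in {e^w : w ∈ ℂ} = ℂ ∖ {0}. Adding -6 shifts the range to ℂ ∖ {-6}. f omits exactly -6.

Omitted value: -6.


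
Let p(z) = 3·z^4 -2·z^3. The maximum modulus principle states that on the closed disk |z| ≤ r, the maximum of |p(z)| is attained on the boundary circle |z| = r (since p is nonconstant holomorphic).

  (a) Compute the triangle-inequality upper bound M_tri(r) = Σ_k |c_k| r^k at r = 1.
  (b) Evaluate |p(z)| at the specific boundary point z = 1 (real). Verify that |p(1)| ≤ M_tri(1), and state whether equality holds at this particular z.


Coefficients: c_0 = 0, c_1 = 0, c_2 = 0, c_3 = -2, c_4 = 3. Radius r = 1.
Part (a). Triangle bound: M_tri(r) = Σ_k |c_k| r^k
  = |0|·1^0 + |0|·1^1 + |0|·1^2 + |-2|·1^3 + |3|·1^4
  = 0 + 0 + 0 + 2 + 3 = 5.
This bounds M(r) := max_{|z|=r} |p(z)| from above; equality holds iff all terms c_k z^k can be made to align in phase at a single z on |z|=r.
Part (b). At z = 1 (real, on the circle |z| = r):
  p(1) = (0)·1^0 + (0)·1^1 + (0)·1^2 + (-2)·1^3 + (3)·1^4 = 1.
  |p(1)| = 1.
Check: |p(1)| = 1 ≤ 5 = M_tri(1). ✓ Equality does not hold at z = 1 (the coefficients have mixed signs, so the terms do not all align in phase there).

M_tri(1) = 5; |p(1)| = 1; equality at z=1: no.


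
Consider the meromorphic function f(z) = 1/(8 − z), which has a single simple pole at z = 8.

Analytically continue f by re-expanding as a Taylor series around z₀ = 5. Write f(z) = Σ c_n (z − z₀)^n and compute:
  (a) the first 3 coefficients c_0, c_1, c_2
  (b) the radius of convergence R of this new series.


Let w = z − z₀, so z = z₀ + w.
Then 8 − z = 8 − (z₀ + w) = (8 − z₀) − w = 3 − w.
f(z) = 1/(3 − w) = (1/(3)) · 1/(1 − w/(3)) = Σ_{n≥0} w^n / (3)^(n+1).
So c_n = 1/(3)^(n+1):
  c_0 = 1/(3)^1 = 1/3.
  c_1 = 1/(3)^2 = 1/9.
  c_2 = 1/(3)^3 = 1/27.
The series is valid for |w/d| < 1, i.e. |z − z₀| < |d|.
Radius of convergence: R = |8 − z₀| = |3| = 3 (distance from z₀ to the singularity z = 8).

c_0 = 1/3, c_1 = 1/9, c_2 = 1/27; R = 3.


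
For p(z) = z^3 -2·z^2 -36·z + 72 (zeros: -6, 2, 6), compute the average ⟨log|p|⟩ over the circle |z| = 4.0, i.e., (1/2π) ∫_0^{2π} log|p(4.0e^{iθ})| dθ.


Zeros: -6, 2, 6; r = 4.0.
Inside |z| < r: 2. Outside (|z| ≥ r): -6, 6.
p(0) = 72, so log|p(0)| = log(72) = 4.2767.
Apply Jensen: I(r) = log|p(0)| + Σ_k log(r/|z_k|), summed over zeros inside |z| < r.
  log(r/|z_k|) for z_k = 2: log(4.0/2) = 0.6931
  Outside zeros (-6, 6) contribute nothing to the Jensen sum.
Sum over inside zeros: 0.6931.
I(r) = log|p(0)| + (inside sum) = 4.2767 + 0.6931 = 4.9698.
Note: since some zeros are outside |z| ≤ r, the simplified n·log(r) form does NOT apply — only the inside zeros contribute.

I(r) ≈ 4.9698.


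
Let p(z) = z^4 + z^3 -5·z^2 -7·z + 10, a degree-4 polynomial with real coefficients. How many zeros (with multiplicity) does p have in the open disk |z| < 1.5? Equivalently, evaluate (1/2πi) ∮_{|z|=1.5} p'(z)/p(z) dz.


The zeros of p are: (-2 + 1i), (-2 - 1i), 1, 2.
Their magnitudes are: 2.236, 2.236, 1, 2.
Zeros with |z| < R = 1.5: 1.
Count = 1.
By the argument principle, (1/2πi) ∮_{|z|=R} p'(z)/p(z) dz equals exactly this count.

Number of zeros inside |z| < 1.5: 1.


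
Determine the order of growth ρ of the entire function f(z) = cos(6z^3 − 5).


Write cos(w) = (e^{iw} ± e^{−iw})/(2 or 2i), so |cos(w)| ≤ e^{|w|}. With w = 6z^3 − 5, |w| ≤ 6r^3 + 5 on |z|=r, giving M(r) ≤ e^{6r^3 + 5} and ρ ≤ 3. For the lower bound, choose z on |z|=r with 6z^3 purely imaginary of modulus 6r^3; then |cos(6z^3 − 5)| grows like e^{6r^3}/2, so ρ ≥ 3. Hence ρ = 3.
Therefore ρ = 3.

Order ρ = 3.


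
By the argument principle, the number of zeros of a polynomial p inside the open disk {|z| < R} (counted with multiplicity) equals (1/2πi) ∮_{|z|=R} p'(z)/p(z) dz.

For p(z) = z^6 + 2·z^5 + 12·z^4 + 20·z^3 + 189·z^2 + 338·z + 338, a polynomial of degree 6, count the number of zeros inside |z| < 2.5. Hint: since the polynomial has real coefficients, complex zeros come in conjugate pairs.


The zeros of p are: (2 + 3i), (2 - 3i), (-1 + 1i), (-1 - 1i), (-2 + 3i), (-2 - 3i).
Their magnitudes are: 3.606, 3.606, 1.414, 1.414, 3.606, 3.606.
Zeros with |z| < R = 2.5: (-1 + 1i), (-1 - 1i).
Count = 2.
By the argument principle, (1/2πi) ∮_{|z|=R} p'(z)/p(z) dz equals exactly this count.

Number of zeros inside |z| < 2.5: 2.


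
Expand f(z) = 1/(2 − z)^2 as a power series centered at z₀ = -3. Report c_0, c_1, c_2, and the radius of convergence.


Let w = z − z₀, so z = z₀ + w.
Then 2 − z = 2 − (z₀ + w) = (2 − z₀) − w = 5 − w.
f(z) = 1/(5 − w)^2 = (1/(5)^2) · (1 − w/(5))^{−2}.
By the binomial series (1−u)^{−2} = Σ_{n≥0} C(n+1, 1) u^n for |u|<1, with u = w/(5):
  c_n = C(n+1, 1) / (5)^(n+2).
  c_0 = 1/(5)^2 = 1/25.
  c_1 = 2/(5)^3 = 2/125.
  c_2 = 3/(5)^4 = 3/625.
The series is valid for |w/d| < 1, i.e. |z − z₀| < |d|.
Radius of convergence: R = |2 − z₀| = |5| = 5 (distance from z₀ to the singularity z = 2).

c_0 = 1/25, c_1 = 2/125, c_2 = 3/625; R = 5.


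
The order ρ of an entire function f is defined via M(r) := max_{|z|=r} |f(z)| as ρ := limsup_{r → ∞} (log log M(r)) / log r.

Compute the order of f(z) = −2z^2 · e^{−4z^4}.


M(r) = max_{|z|=r} |-2|·|z|^2·|e^{−4z^4}| = 2·r^2 · e^{4r^4} (the factors attain their maxima compatibly on |z|=r). Then log M(r) = log 2 + 2·log r + 4r^4, dominated by the last term, so log log M(r) ~ 4·log r. The polynomial factor -2z^2 contributes only a log r term and does not affect the order. ρ = 4.
Therefore ρ = 4.

Order ρ = 4.


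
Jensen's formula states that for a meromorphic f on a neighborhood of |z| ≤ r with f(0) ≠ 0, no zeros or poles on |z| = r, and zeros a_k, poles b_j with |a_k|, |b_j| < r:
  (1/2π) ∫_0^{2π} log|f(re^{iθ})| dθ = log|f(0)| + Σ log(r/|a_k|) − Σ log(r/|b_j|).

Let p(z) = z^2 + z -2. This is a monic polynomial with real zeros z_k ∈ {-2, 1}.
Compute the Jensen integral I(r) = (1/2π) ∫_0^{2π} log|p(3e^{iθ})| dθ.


Zeros: -2, 1; r = 3.
Inside |z| < r: -2, 1. Outside (|z| ≥ r): ∅.
p(0) = -2, so log|p(0)| = log(2) = 0.6931.
Apply Jensen: I(r) = log|p(0)| + Σ_k log(r/|z_k|), summed over zeros inside |z| < r.
  log(r/|z_k|) for z_k = -2: log(3/2) = 0.4055
  log(r/|z_k|) for z_k = 1: log(3/1) = 1.0986
Sum over inside zeros: 1.5041.
I(r) = log|p(0)| + (inside sum) = 0.6931 + 1.5041 = 2.1972.
Closed form (all zeros inside, monic): I(r) = n·log(r) = 2·log(3) = 2.1972. ✓

I(r) ≈ 2.1972.


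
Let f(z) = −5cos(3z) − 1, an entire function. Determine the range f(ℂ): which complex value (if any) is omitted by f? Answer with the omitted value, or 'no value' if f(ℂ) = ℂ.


Little Picard bounds the complement of f(ℂ) to at most one point.
cos is entire and surjective onto ℂ: for every w ∈ ℂ, cos(ζ) = w has a solution ζ ∈ ℂ (e.g., via the complex inverse arccos). With ζ = 3z this gives z = ζ/(3). Then -5·cos(3z) takes every value in -5·ℂ = ℂ, and adding -1 is a bijection of ℂ. So f is surjective and omits no value. (Note: only on the real line is cos bounded by [−1, 1].)

Omitted value: no value.


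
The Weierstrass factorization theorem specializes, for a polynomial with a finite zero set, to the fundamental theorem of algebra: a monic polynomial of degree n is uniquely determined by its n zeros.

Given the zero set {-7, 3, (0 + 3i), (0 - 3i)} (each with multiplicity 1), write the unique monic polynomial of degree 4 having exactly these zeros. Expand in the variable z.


The polynomial is p(z) = ∏_{α ∈ S} (z − α), where S = {-7, 3, (0 + 3i), (0 - 3i)}.
Expanding the product yields: p(z) = z^4 + 4·z^3 -12·z^2 + 36·z -189.
Note conjugate pairs combine to real quadratics: (z − (0+3i))(z − (0−3i)) = z² + 9.
The resulting polynomial has degree 4 and real coefficients as required.

p(z) = z^4 + 4·z^3 -12·z^2 + 36·z -189.
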